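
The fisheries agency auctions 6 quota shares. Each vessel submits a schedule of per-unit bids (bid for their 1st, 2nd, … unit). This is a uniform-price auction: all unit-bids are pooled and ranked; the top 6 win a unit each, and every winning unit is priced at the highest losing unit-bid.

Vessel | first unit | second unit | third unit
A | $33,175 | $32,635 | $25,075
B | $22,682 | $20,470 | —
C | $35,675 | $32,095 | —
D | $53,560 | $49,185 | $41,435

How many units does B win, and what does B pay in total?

B: 0 units, pays $0

Pooled unit-bids ranked (top 6): 53,560 (D-1), 49,185 (D-2), 41,435 (D-3), 35,675 (C-1), 33,175 (A-1), 32,635 (A-2)
Highest rejected unit-bid = $32,095.
B wins 0 unit(s) at $32,095 each.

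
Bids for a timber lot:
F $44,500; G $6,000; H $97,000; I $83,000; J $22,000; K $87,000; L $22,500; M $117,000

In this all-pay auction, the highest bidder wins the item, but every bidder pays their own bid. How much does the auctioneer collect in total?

Total revenue: $479,000

Bids in order: 117,000 (M) > 97,000 (H) > 87,000 (K) > 83,000 (I) > 44,500 (F) > 22,500 (L) > …
M wins with the top bid; all bids are sunk regardless.
Every bidder forfeits their bid regardless of winning.
Revenue = 44,500 + 6,000 + 97,000 + 83,000 + 22,000 + 87,000 + 22,500 + 117,000 = $479,000.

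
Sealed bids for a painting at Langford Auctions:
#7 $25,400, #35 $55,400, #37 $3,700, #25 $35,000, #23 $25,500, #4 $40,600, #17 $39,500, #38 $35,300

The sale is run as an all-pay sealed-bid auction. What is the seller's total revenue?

Total revenue: $260,400

Bids in order: 55,400 (#35) > 40,600 (#4) > 39,500 (#17) > 35,300 (#38) > 35,000 (#25) > 25,500 (#23) > …
#35 wins with the top bid; all bids are sunk regardless.
Every bidder forfeits their bid regardless of winning.
Revenue = 25,400 + 55,400 + 3,700 + 35,000 + 25,500 + 40,600 + 39,500 + 35,300 = $260,400.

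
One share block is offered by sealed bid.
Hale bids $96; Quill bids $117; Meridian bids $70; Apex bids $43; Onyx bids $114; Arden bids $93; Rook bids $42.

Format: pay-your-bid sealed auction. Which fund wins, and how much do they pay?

Quill pays $117

Sorting bids: 117 (Quill) > 114 (Onyx) > 96 (Hale) > 93 (Arden) > 70 (Meridian) > 43 (Apex) > …
Quill is highest → pays own bid, $117.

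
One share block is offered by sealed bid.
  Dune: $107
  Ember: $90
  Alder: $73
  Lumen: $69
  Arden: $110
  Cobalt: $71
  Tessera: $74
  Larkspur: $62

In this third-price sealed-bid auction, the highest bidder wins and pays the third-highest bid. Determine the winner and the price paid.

Arden pays $90

Rule: the highest bidder wins and pays the third-highest bid.
Bids ranked: 110 (Arden) > 107 (Dune) > 90 (Ember) > 74 (Tessera) > 73 (Alder) > 71 (Cobalt) > …
Arden wins; payment is bid #3 in the ranking = $90.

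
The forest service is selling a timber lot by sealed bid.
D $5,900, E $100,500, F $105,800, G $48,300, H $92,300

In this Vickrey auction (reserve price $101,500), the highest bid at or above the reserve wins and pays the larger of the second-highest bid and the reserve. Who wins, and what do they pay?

F pays $101,500

Bids ranked: 105,800 (F) > 100,500 (E) > 92,300 (H) > 48,300 (G) > 5,900 (D)
Highest eligible bid: F at $105,800.
Second-highest bid $100,500 is below the reserve $101,500, so the reserve binds → payment $101,500.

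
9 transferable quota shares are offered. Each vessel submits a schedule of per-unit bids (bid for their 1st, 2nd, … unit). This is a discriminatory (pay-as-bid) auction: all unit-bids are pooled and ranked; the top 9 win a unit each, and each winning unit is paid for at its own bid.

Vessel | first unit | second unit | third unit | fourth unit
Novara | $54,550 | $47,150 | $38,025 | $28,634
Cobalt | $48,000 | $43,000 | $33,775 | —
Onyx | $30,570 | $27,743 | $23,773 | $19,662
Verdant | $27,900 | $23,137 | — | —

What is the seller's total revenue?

Total revenue: $351,604

Pooled unit-bids ranked (top 9): 54,550 (Novara-1), 48,000 (Cobalt-1), 47,150 (Novara-2), 43,000 (Cobalt-2), 38,025 (Novara-3), 33,775 (Cobalt-3), 30,570 (Onyx-1), 28,634 (Novara-4), 27,900 (Verdant-1)
Next rejected bid: $27,743 (not a price — pay-as-bid).
Each winning unit pays its own bid.
Revenue = 54,550 + 48,000 + 47,150 + 43,000 + 38,025 + 33,775 + 30,570 + 28,634 + 27,900 = $351,604.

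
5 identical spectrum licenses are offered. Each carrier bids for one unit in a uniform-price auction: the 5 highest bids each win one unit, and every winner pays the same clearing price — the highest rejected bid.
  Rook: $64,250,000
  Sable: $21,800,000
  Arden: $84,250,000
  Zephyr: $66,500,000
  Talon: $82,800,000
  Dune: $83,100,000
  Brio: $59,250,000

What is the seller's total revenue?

Total revenue: $296,250,000

Ordering the bids: 84,250,000 (Arden), 83,100,000 (Dune), 82,800,000 (Talon), 66,500,000 (Zephyr), 64,250,000 (Rook), 59,250,000 (Brio), 21,800,000 (Sable)
Winners (5 units): Arden, Dune, Talon, Zephyr, Rook.
First losing bid is Brio's $59,250,000, which sets the uniform price.
Total revenue = 5 × $59,250,000 = $296,250,000.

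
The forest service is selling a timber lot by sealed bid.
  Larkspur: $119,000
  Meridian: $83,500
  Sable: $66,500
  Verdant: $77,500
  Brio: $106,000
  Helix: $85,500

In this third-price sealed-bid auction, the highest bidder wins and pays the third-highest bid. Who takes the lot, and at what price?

Third-price sealed-bid auction: the highest bidder wins and pays the third-highest bid.
Bids ranked: 119,000 (Larkspur) > 106,000 (Brio) > 85,500 (Helix) > 83,500 (Meridian) > 77,500 (Verdant) > 66,500 (Sable)
Larkspur is highest; pays the third-highest bid, $85,500.

Larkspur pays $85,500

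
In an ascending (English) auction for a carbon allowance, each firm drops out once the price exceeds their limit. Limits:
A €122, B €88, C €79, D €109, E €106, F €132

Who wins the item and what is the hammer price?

F wins at €122

Limits in order: 132 (F) > 122 (A) > 109 (D) > 106 (E) > 88 (B) > 79 (C)
A is the last rival to drop out, at €122; F remains and wins at that price.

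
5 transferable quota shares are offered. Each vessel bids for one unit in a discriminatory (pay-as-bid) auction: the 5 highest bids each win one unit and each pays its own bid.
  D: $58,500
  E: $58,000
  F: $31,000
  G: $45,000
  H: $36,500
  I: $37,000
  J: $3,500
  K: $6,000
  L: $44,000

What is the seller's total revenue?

Total revenue: $242,500

Bids ranked high→low: 58,500 (D), 58,000 (E), 45,000 (G), 44,000 (L), 37,000 (I), 36,500 (H), 31,000 (F), …
Top 5: D, E, G, L, I.
Total revenue = 58,500 + 58,000 + 45,000 + 44,000 + 37,000 = $242,500.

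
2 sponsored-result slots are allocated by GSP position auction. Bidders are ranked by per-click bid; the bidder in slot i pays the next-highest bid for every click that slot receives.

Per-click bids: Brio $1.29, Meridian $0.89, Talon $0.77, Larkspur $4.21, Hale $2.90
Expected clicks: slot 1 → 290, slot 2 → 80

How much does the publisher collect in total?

Total revenue: $944.20

Ranked by bid: $4.21 (Larkspur) > $2.90 (Hale) > $1.29 (Brio) > …
Slot 1: Larkspur pays $2.90 × 290 = $841.00
Slot 2: Hale pays $1.29 × 80 = $103.20
Total = $944.20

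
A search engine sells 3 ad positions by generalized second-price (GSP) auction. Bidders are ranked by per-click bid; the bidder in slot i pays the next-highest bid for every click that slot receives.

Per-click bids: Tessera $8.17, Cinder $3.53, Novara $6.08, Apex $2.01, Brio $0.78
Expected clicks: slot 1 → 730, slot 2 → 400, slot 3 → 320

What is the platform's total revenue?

Sorting advertisers: $8.17 (Tessera) > $6.08 (Novara) > $3.53 (Cinder) > $2.01 (Apex) > …
Slot 1: Tessera pays $6.08 × 730 = $4438.40
Slot 2: Novara pays $3.53 × 400 = $1412.00
Slot 3: Cinder pays $2.01 × 320 = $643.20
Total = $6493.60

Total revenue: $6493.60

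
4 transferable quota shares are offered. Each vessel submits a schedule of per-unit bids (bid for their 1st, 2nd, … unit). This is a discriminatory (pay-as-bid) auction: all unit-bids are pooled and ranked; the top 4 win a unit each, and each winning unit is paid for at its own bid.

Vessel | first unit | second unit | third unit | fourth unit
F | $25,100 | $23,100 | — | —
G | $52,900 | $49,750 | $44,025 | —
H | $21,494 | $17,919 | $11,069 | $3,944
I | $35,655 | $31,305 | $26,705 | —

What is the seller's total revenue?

Pooled unit-bids ranked (top 4): 52,900 (G-1), 49,750 (G-2), 44,025 (G-3), 35,655 (I-1)
Next rejected bid: $31,305 (not a price — pay-as-bid).
Each winning unit pays its own bid.
Revenue = 52,900 + 49,750 + 44,025 + 35,655 = $182,330.

Total revenue: $182,330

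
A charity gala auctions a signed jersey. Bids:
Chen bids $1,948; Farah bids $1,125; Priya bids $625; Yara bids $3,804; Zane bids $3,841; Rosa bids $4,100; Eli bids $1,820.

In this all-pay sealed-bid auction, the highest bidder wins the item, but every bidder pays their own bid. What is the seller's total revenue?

Sorting bids: 4,100 (Rosa) > 3,841 (Zane) > 3,804 (Yara) > 1,948 (Chen) > 1,820 (Eli) > 1,125 (Farah) > …
Rosa wins with the top bid; all bids are sunk regardless.
Every bidder forfeits their bid regardless of winning.
Revenue = 1,948 + 1,125 + 625 + 3,804 + 3,841 + 4,100 + 1,820 = $17,263.

Total revenue: $17,263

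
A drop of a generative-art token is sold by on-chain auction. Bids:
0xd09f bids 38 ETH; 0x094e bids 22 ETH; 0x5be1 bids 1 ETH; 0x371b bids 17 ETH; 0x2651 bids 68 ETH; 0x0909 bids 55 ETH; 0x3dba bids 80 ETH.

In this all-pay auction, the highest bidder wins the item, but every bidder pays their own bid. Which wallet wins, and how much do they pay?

0x3dba pays 80 ETH

All-pay auction: the highest bidder wins the item, but every bidder pays their own bid.
Sorting bids: 80 (0x3dba) > 68 (0x2651) > 55 (0x0909) > 38 (0xd09f) > 22 (0x094e) > 17 (0x371b) > …
0x3dba is highest and takes the item; every bidder forfeits their bid.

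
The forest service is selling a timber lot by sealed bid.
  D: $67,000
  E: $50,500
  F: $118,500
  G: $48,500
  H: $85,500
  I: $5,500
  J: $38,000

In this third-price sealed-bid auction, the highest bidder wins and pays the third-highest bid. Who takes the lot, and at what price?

Rule: the highest bidder wins and pays the third-highest bid.
Bids ranked: 118,500 (F) > 85,500 (H) > 67,000 (D) > 50,500 (E) > 48,500 (G) > 38,000 (J) > …
F is highest; pays the third-highest bid, $67,000.

F pays $67,000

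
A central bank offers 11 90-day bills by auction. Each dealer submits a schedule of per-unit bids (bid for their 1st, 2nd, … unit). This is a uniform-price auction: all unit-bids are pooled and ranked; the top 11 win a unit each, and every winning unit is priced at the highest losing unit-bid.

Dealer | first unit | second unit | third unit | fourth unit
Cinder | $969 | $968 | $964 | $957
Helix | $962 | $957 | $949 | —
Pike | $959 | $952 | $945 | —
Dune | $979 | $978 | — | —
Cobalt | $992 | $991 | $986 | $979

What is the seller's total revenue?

Total revenue: $10,527

Merging the schedules and taking the best 11: 992 (Cobalt-1), 991 (Cobalt-2), 986 (Cobalt-3), 979 (Dune-1), 979 (Cobalt-4), 978 (Dune-2), 969 (Cinder-1), 968 (Cinder-2), 964 (Cinder-3), 962 (Helix-1), 959 (Pike-1)
First bid not allocated: $957.
Allocation: Cinder 3, Cobalt 4, Dune 2, Helix 1, Pike 1. Every unit priced at $957.
Revenue = 11 × 957 = $10,527.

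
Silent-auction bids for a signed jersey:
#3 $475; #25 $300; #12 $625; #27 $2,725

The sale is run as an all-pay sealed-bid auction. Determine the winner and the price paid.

Bids ranked: 2,725 (#27) > 625 (#12) > 475 (#3) > 300 (#25)
#27 wins with the top bid; all bids are sunk regardless.

#27 pays $2,725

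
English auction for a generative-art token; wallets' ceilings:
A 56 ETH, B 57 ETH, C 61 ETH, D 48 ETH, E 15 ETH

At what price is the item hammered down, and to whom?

Sorting limits: 61 (C) > 57 (B) > 56 (A) > 48 (D) > 15 (E)
Once the price passes 57 ETH, only C is left; the hammer falls at B's limit of 57 ETH.

C wins at 57 ETH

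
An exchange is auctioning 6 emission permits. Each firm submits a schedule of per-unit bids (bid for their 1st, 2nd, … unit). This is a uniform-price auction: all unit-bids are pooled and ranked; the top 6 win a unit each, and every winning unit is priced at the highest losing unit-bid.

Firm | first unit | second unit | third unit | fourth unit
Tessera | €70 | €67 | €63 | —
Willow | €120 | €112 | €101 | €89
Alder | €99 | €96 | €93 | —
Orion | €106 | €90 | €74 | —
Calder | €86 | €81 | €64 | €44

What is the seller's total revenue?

Total revenue: €558

Merging the schedules and taking the best 6: 120 (Willow-1), 112 (Willow-2), 106 (Orion-1), 101 (Willow-3), 99 (Alder-1), 96 (Alder-2)
Highest rejected unit-bid = €93.
Allocation: Alder 2, Orion 1, Willow 3. Every unit priced at €93.
Revenue = 6 × 93 = €558.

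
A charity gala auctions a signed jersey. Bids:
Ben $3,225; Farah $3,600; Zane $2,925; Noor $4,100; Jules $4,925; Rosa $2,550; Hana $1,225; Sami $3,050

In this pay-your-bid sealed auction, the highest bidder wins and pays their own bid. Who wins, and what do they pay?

Jules pays $4,925

Bids in order: 4,925 (Jules) > 4,100 (Noor) > 3,600 (Farah) > 3,225 (Ben) > 3,050 (Sami) > 2,925 (Zane) > …
Jules has the highest bid and pays exactly that: $4,925.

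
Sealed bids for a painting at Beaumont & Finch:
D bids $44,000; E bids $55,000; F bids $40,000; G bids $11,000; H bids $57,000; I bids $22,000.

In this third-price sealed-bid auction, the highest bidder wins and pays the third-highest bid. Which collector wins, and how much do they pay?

Bids ranked: 57,000 (H) > 55,000 (E) > 44,000 (D) > 40,000 (F) > 22,000 (I) > 11,000 (G)
H is highest; pays the third-highest bid, $44,000.

H pays $44,000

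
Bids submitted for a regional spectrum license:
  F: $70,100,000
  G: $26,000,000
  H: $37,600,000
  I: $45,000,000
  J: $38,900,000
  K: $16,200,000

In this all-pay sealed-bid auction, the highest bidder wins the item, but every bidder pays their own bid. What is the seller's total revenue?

Total revenue: $233,800,000

All-pay sealed-bid auction: the highest bidder wins the item, but every bidder pays their own bid.
Sorting bids: 70,100,000 (F) > 45,000,000 (I) > 38,900,000 (J) > 37,600,000 (H) > 26,000,000 (G) > 16,200,000 (K)
F wins with the top bid; all bids are sunk regardless.
Every bidder forfeits their bid regardless of winning.
Revenue = 70,100,000 + 26,000,000 + 37,600,000 + 45,000,000 + 38,900,000 + 16,200,000 = $233,800,000.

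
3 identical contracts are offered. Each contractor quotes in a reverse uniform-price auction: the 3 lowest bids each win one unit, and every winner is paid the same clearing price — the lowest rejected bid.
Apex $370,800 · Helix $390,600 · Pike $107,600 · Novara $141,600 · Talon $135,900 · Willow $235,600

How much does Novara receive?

Novara is paid $235,600

Bids ranked low→high: 107,600 (Pike), 135,900 (Talon), 141,600 (Novara), 235,600 (Willow), 370,800 (Apex), …
The 3 lowest are Pike, Talon, Novara.
Clearing price = lowest rejected bid = $235,600.
Novara wins → is paid $235,600.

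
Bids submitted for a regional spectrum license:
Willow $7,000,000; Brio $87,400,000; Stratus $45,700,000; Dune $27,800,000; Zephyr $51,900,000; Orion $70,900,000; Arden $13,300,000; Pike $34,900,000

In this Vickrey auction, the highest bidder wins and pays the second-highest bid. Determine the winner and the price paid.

Bids ranked: 87,400,000 (Brio) > 70,900,000 (Orion) > 51,900,000 (Zephyr) > 45,700,000 (Stratus) > 34,900,000 (Pike) > 27,800,000 (Dune) > …
Second-price: Brio pays Orion's bid of $70,900,000.

Brio pays $70,900,000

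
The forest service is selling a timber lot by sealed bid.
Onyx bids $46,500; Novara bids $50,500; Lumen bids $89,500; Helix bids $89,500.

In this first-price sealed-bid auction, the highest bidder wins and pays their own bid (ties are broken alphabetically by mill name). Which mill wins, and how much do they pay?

Sorting bids: 89,500 (Helix) > 89,500 (Lumen) > 50,500 (Novara) > 46,500 (Onyx)
Tie at $89,500 → Helix wins by tie-break.
Helix is highest → pays own bid, $89,500.

Helix pays $89,500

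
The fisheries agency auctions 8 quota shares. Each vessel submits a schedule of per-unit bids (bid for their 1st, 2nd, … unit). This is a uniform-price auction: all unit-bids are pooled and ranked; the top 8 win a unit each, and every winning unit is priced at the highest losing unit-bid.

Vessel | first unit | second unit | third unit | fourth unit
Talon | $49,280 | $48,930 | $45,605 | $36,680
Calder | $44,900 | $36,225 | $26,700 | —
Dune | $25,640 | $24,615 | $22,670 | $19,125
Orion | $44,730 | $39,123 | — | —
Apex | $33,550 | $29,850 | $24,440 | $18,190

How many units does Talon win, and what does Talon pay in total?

Talon: 4 units, pays $134,200

All unit-bids, highest first — top 8: 49,280 (Talon-1), 48,930 (Talon-2), 45,605 (Talon-3), 44,900 (Calder-1), 44,730 (Orion-1), 39,123 (Orion-2), 36,680 (Talon-4), 36,225 (Calder-2)
The (k+1)-th unit-bid is $33,550.
Talon wins 4 unit(s) at $33,550 each.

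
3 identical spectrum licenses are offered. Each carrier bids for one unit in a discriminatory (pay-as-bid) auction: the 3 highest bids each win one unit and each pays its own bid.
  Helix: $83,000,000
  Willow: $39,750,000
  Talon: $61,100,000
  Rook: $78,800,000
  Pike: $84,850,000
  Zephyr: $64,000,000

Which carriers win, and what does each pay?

Bids ranked high→low: 84,850,000 (Pike), 83,000,000 (Helix), 78,800,000 (Rook), 64,000,000 (Zephyr), 61,100,000 (Talon), …
The 3 highest are Pike, Helix, Rook.
Each winner pays its own bid: Pike $84,850,000, Helix $83,000,000, Rook $78,800,000.

Pike $84,850,000, Helix $83,000,000, Rook $78,800,000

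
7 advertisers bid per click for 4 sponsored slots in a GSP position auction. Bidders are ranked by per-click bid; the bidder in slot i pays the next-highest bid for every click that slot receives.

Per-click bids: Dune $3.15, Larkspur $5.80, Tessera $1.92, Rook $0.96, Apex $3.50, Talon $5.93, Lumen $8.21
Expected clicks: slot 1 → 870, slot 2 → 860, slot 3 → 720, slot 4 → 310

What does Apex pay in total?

Per-click bids in order: $8.21 (Lumen) > $5.93 (Talon) > $5.80 (Larkspur) > $3.50 (Apex) > $3.15 (Dune) > …
Apex holds slot 4 → pays next bid $3.15 × 310 clicks = $976.50.

Apex pays $976.50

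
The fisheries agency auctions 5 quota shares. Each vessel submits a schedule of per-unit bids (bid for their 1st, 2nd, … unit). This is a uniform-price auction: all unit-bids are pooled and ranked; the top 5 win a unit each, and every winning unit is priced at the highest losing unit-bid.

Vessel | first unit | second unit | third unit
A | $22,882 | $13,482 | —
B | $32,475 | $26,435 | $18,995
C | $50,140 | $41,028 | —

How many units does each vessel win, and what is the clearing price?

Merging the schedules and taking the best 5: 50,140 (C-1), 41,028 (C-2), 32,475 (B-1), 26,435 (B-2), 22,882 (A-1)
The (k+1)-th unit-bid is $18,995.
Allocation: A 1, B 2, C 2.

A 1, B 2, C 2; clearing price $18,995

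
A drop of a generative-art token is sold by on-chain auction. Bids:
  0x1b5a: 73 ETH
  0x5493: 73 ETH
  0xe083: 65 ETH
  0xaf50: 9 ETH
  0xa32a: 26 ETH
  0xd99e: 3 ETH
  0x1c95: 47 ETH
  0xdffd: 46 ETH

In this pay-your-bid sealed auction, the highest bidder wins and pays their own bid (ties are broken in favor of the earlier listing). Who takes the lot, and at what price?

Bids ranked: 73 (0x1b5a) > 73 (0x5493) > 65 (0xe083) > 47 (0x1c95) > 46 (0xdffd) > 26 (0xa32a) > …
0x1b5a and 0x5493 tie at 73 ETH; tie-break gives it to 0x1b5a.
0x1b5a has the highest bid and pays exactly that: 73 ETH.

0x1b5a pays 73 ETH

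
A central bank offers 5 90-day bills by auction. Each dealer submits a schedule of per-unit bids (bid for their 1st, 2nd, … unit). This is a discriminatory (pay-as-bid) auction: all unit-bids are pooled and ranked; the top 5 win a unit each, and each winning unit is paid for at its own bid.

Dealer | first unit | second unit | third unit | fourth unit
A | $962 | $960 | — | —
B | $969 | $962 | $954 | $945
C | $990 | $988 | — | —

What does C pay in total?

C pays $1,978

Pooled unit-bids ranked (top 5): 990 (C-1), 988 (C-2), 969 (B-1), 962 (A-1), 962 (B-2)
Next rejected bid: $960 (not a price — pay-as-bid).
C's winning unit-bids: 990 + 988 = $1,978.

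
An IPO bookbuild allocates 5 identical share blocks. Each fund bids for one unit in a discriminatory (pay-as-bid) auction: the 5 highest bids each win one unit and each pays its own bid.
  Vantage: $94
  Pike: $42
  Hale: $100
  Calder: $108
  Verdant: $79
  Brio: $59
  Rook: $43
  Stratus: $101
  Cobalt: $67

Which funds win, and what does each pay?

Sorting: 108 (Calder), 101 (Stratus), 100 (Hale), 94 (Vantage), 79 (Verdant), 67 (Cobalt), 59 (Brio), …
The 5 highest are Calder, Stratus, Hale, Vantage, Verdant.
Each winner pays its own bid: Calder $108, Stratus $101, Hale $100, Vantage $94, Verdant $79.

Calder $108, Stratus $101, Hale $100, Vantage $94, Verdant $79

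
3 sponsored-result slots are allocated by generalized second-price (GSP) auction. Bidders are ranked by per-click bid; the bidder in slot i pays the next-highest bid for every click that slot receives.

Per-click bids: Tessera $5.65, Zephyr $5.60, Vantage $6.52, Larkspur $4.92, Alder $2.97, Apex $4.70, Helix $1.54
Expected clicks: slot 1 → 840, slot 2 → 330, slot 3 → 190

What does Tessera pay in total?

Tessera pays $1848.00

Per-click bids in order: $6.52 (Vantage) > $5.65 (Tessera) > $5.60 (Zephyr) > $4.92 (Larkspur) > …
Tessera holds slot 2 → pays next bid $5.60 × 330 clicks = $1848.00.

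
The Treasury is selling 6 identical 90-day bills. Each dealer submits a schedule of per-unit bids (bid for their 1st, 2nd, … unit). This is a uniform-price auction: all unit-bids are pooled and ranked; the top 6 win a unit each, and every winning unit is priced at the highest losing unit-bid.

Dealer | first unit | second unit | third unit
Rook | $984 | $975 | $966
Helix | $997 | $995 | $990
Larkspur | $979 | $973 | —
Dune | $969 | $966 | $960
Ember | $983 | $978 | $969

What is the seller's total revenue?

Merging the schedules and taking the best 6: 997 (Helix-1), 995 (Helix-2), 990 (Helix-3), 984 (Rook-1), 983 (Ember-1), 979 (Larkspur-1)
Highest rejected unit-bid = $978.
Allocation: Ember 1, Helix 3, Larkspur 1, Rook 1. Every unit priced at $978.
Revenue = 6 × 978 = $5,868.

Total revenue: $5,868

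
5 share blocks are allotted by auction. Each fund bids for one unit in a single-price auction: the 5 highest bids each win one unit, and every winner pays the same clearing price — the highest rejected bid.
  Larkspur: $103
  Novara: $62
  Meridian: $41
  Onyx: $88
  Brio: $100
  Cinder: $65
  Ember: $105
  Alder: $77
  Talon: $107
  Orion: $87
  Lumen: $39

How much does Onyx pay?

Onyx pays $87

Bids ranked high→low: 107 (Talon), 105 (Ember), 103 (Larkspur), 100 (Brio), 88 (Onyx), 87 (Orion), 77 (Alder), …
Winners (5 units): Talon, Ember, Larkspur, Brio, Onyx.
Highest unsuccessful bid: $87 → clearing price.
Onyx wins → pays $87.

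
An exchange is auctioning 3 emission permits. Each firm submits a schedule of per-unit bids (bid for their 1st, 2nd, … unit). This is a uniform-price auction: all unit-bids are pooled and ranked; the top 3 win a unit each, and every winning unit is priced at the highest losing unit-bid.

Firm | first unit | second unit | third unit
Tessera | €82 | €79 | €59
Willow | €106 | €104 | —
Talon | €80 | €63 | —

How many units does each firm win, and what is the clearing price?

Tessera 1, Willow 2; clearing price €80

All unit-bids, highest first — top 3: 106 (Willow-1), 104 (Willow-2), 82 (Tessera-1)
First bid not allocated: €80.
Allocation: Tessera 1, Willow 2.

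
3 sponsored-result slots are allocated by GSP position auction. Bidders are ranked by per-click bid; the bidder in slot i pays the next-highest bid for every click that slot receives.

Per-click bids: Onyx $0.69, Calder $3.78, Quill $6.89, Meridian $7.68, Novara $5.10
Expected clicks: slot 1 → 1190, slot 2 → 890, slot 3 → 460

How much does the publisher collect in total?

Total revenue: $14476.90

Per-click bids in order: $7.68 (Meridian) > $6.89 (Quill) > $5.10 (Novara) > $3.78 (Calder) > …
Slot 1: Meridian pays $6.89 × 1190 = $8199.10
Slot 2: Quill pays $5.10 × 890 = $4539.00
Slot 3: Novara pays $3.78 × 460 = $1738.80
Total = $14476.90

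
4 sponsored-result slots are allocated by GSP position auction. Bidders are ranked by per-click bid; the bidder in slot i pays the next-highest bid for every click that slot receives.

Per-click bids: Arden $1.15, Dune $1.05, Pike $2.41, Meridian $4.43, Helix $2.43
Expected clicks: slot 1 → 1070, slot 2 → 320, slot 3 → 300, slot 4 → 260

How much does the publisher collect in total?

Total revenue: $3989.30

Ranked by bid: $4.43 (Meridian) > $2.43 (Helix) > $2.41 (Pike) > $1.15 (Arden) > $1.05 (Dune)
Slot 1: Meridian pays $2.43 × 1070 = $2600.10
Slot 2: Helix pays $2.41 × 320 = $771.20
Slot 3: Pike pays $1.15 × 300 = $345.00
Slot 4: Arden pays $1.05 × 260 = $273.00
Total = $3989.30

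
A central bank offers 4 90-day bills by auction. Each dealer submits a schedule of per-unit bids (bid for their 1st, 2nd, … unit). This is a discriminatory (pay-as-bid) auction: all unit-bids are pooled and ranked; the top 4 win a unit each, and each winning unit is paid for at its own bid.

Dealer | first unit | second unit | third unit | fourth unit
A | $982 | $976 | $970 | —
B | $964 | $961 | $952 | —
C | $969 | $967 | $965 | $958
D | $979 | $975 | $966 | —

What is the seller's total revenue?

Total revenue: $3,912

Pooled unit-bids ranked (top 4): 982 (A-1), 979 (D-1), 976 (A-2), 975 (D-2)
Next rejected bid: $970 (not a price — pay-as-bid).
Each winning unit pays its own bid.
Revenue = 982 + 979 + 976 + 975 = $3,912.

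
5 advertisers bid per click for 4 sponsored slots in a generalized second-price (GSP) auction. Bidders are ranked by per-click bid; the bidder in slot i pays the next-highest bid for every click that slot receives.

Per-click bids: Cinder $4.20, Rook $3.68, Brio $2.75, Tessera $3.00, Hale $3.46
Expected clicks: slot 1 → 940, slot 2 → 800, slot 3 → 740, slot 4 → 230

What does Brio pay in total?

Brio pays $0.00

Sorting advertisers: $4.20 (Cinder) > $3.68 (Rook) > $3.46 (Hale) > $3.00 (Tessera) > $2.75 (Brio)
Brio ranks below slot 4 → no slot, pays nothing.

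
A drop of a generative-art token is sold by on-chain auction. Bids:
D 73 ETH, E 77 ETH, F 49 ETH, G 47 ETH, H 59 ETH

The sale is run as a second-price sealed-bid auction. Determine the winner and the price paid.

E pays 73 ETH

Rule: the highest bidder wins and pays the second-highest bid.
Sorting bids: 77 (E) > 73 (D) > 59 (H) > 49 (F) > 47 (G)
Second-price: E pays D's bid of 73 ETH.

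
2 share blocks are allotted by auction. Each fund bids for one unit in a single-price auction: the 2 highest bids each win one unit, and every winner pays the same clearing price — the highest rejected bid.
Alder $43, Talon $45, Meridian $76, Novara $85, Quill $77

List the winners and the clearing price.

Ordering the bids: 85 (Novara), 77 (Quill), 76 (Meridian), 45 (Talon), …
Winners (2 units): Novara, Quill.
First losing bid is Meridian's $76, which sets the uniform price.

Novara, Quill; each pays $76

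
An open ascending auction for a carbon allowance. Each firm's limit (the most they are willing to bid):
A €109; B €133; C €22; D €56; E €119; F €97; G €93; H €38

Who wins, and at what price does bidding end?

B wins at €119

Limits ranked: 133 (B) > 119 (E) > 109 (A) > 97 (F) > 93 (G) > 56 (D) > …
Bidding ends when E exits at €119; B takes it.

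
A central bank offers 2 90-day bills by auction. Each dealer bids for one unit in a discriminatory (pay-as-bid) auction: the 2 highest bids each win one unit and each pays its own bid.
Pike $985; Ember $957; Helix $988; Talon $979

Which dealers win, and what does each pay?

Helix $988, Pike $985

Sorting: 988 (Helix), 985 (Pike), 979 (Talon), 957 (Ember)
Winners (2 units): Helix, Pike.
Each winner pays its own bid: Helix $988, Pike $985.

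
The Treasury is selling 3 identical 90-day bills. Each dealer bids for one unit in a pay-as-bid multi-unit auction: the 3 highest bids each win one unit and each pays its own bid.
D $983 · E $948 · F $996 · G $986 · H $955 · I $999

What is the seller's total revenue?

Total revenue: $2,981

Bids ranked high→low: 999 (I), 996 (F), 986 (G), 983 (D), 955 (H), …
Winners (3 units): I, F, G.
Total revenue = 999 + 996 + 986 = $2,981.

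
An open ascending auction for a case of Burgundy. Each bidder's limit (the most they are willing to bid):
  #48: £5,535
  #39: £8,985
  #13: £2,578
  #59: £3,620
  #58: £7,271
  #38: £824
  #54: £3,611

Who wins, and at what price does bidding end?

#39 wins at £7,271

Sorting limits: 8,985 (#39) > 7,271 (#58) > 5,535 (#48) > 3,620 (#59) > 3,611 (#54) > 2,578 (#13) > …
Once the price passes £7,271, only #39 is left; the hammer falls at #58's limit of £7,271.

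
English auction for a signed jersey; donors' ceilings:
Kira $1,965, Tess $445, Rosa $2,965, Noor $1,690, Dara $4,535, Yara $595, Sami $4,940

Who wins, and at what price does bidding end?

Sami wins at $4,535

Limits ranked: 4,940 (Sami) > 4,535 (Dara) > 2,965 (Rosa) > 1,965 (Kira) > 1,690 (Noor) > 595 (Yara) > …
Bidding ends when Dara exits at $4,535; Sami takes it.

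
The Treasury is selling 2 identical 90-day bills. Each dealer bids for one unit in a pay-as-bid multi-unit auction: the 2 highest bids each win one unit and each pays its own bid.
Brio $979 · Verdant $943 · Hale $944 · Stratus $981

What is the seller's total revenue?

Bids ranked high→low: 981 (Stratus), 979 (Brio), 944 (Hale), 943 (Verdant)
Winners (2 units): Stratus, Brio.
Total revenue = 981 + 979 = $1,960.

Total revenue: $1,960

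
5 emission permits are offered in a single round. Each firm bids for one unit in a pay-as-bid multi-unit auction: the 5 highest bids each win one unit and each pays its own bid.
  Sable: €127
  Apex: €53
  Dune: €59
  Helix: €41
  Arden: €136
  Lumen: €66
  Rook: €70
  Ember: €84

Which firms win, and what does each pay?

Ordering the bids: 136 (Arden), 127 (Sable), 84 (Ember), 70 (Rook), 66 (Lumen), 59 (Dune), 53 (Apex), …
Top 5: Arden, Sable, Ember, Rook, Lumen.
Each winner pays its own bid: Arden €136, Sable €127, Ember €84, Rook €70, Lumen €66.

Arden €136, Sable €127, Ember €84, Rook €70, Lumen €66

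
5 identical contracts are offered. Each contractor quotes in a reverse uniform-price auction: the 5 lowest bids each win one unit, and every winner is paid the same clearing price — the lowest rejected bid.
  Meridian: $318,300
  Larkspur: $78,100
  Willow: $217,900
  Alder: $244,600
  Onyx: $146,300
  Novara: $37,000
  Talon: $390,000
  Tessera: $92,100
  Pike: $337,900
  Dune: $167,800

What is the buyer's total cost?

Bids ranked low→high: 37,000 (Novara), 78,100 (Larkspur), 92,100 (Tessera), 146,300 (Onyx), 167,800 (Dune), 217,900 (Willow), 244,600 (Alder), …
Winners (5 units): Novara, Larkspur, Tessera, Onyx, Dune.
First losing bid is Willow's $217,900, which sets the uniform price.
Total cost = 5 × $217,900 = $1,089,500.

Total cost: $1,089,500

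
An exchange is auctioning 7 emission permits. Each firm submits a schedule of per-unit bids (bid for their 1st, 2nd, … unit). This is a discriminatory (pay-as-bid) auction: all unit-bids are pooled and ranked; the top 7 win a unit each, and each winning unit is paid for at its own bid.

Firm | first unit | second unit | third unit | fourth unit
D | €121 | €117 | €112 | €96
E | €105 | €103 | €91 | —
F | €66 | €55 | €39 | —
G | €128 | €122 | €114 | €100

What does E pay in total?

All unit-bids, highest first — top 7: 128 (G-1), 122 (G-2), 121 (D-1), 117 (D-2), 114 (G-3), 112 (D-3), 105 (E-1)
Next rejected bid: €103 (not a price — pay-as-bid).
E's winning unit-bids: 105 = €105.

E pays €105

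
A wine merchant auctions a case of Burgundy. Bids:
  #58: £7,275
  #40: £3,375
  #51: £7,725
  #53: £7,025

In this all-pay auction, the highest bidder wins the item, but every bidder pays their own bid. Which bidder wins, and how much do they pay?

#51 pays £7,725

All-pay auction: the highest bidder wins the item, but every bidder pays their own bid.
Bids in order: 7,725 (#51) > 7,275 (#58) > 7,025 (#53) > 3,375 (#40)
#51 wins with the top bid; all bids are sunk regardless.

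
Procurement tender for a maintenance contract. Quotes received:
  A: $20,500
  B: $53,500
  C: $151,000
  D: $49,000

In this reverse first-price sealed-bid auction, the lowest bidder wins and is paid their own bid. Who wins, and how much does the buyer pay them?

A is paid $20,500

Reverse first-price sealed-bid auction: the lowest bidder wins and is paid their own bid.
Sorting bids: 20,500 (A) < 49,000 (D) < 53,500 (B) < 151,000 (C)
A has the lowest bid and is paid exactly that: $20,500.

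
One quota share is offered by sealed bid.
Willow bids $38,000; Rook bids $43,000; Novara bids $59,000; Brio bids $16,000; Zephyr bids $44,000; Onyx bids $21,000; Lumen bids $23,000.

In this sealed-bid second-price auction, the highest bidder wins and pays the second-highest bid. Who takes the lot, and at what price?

Novara pays $44,000

Sorting bids: 59,000 (Novara) > 44,000 (Zephyr) > 43,000 (Rook) > 38,000 (Willow) > 23,000 (Lumen) > 21,000 (Onyx) > …
Novara wins with the highest bid; price is set by the runner-up at $44,000.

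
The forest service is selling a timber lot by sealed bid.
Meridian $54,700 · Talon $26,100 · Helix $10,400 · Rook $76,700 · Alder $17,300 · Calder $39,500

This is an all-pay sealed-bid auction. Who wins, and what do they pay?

Bids in order: 76,700 (Rook) > 54,700 (Meridian) > 39,500 (Calder) > 26,100 (Talon) > 17,300 (Alder) > 10,400 (Helix)
Rook wins with the top bid; all bids are sunk regardless.

Rook pays $76,700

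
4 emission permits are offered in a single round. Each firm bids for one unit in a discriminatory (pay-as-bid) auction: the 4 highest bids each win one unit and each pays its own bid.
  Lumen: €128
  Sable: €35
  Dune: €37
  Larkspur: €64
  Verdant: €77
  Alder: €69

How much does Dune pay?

Dune pays €0

Sorting: 128 (Lumen), 77 (Verdant), 69 (Alder), 64 (Larkspur), 37 (Dune), 35 (Sable)
Winners (4 units): Lumen, Verdant, Alder, Larkspur.
Dune does not win → €0.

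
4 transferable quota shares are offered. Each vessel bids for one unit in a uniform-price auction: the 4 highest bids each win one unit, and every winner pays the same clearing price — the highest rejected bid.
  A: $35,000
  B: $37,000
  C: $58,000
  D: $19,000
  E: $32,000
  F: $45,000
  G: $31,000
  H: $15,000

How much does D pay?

D pays $0

Sorting: 58,000 (C), 45,000 (F), 37,000 (B), 35,000 (A), 32,000 (E), 31,000 (G), …
Winners (4 units): C, F, B, A.
First losing bid is E's $32,000, which sets the uniform price.
D does not win → pays $0.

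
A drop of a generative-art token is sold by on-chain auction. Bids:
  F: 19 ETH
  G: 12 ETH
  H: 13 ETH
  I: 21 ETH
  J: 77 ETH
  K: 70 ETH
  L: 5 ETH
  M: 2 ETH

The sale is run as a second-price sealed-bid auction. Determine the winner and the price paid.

Sorting bids: 77 (J) > 70 (K) > 21 (I) > 19 (F) > 13 (H) > 12 (G) > …
J wins with the highest bid; price is set by the runner-up at 70 ETH.

J pays 70 ETH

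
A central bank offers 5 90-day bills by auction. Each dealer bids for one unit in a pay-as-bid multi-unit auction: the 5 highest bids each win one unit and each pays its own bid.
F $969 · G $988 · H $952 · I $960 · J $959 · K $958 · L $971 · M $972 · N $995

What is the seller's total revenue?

Ordering the bids: 995 (N), 988 (G), 972 (M), 971 (L), 969 (F), 960 (I), 959 (J), …
The 5 highest are N, G, M, L, F.
Total revenue = 995 + 988 + 972 + 971 + 969 = $4,895.

Total revenue: $4,895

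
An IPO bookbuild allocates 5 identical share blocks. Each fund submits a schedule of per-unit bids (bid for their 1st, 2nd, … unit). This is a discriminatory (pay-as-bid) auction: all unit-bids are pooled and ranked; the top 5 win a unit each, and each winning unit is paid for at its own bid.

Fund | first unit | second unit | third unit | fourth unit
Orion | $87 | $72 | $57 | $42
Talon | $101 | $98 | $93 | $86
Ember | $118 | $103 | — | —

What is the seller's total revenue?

Merging the schedules and taking the best 5: 118 (Ember-1), 103 (Ember-2), 101 (Talon-1), 98 (Talon-2), 93 (Talon-3)
Next rejected bid: $87 (not a price — pay-as-bid).
Each winning unit pays its own bid.
Revenue = 118 + 103 + 101 + 98 + 93 = $513.

Total revenue: $513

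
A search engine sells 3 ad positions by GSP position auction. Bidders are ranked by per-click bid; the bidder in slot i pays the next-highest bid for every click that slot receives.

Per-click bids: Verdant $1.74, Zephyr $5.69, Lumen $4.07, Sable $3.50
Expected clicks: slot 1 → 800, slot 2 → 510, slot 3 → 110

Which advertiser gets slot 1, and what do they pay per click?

Zephyr; $4.07 per click

Per-click bids in order: $5.69 (Zephyr) > $4.07 (Lumen) > $3.50 (Sable) > $1.74 (Verdant)
Slot 1 goes to the first-ranked bidder, Zephyr, who pays the next bid down: $4.07/click.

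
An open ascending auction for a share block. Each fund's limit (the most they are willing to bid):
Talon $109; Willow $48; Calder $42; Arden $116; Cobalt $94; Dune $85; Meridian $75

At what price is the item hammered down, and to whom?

Arden wins at $109

Sorting limits: 116 (Arden) > 109 (Talon) > 94 (Cobalt) > 85 (Dune) > 75 (Meridian) > 48 (Willow) > …
Talon is the last rival to drop out, at $109; Arden remains and wins at that price.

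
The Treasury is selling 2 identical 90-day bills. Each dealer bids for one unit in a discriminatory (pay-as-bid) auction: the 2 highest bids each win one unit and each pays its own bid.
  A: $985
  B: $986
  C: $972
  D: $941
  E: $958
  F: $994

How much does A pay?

Ordering the bids: 994 (F), 986 (B), 985 (A), 972 (C), …
Winners (2 units): F, B.
A does not win → $0.

A pays $0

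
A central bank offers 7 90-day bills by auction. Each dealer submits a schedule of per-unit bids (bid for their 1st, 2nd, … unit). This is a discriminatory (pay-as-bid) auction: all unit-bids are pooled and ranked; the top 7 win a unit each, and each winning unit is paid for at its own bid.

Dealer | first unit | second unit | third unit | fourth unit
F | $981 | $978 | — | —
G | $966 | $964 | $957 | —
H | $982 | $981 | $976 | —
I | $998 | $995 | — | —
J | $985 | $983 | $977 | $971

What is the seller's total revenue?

Total revenue: $6,905

Merging the schedules and taking the best 7: 998 (I-1), 995 (I-2), 985 (J-1), 983 (J-2), 982 (H-1), 981 (F-1), 981 (H-2)
Next rejected bid: $978 (not a price — pay-as-bid).
Each winning unit pays its own bid.
Revenue = 998 + 995 + 985 + 983 + 982 + 981 + 981 = $6,905.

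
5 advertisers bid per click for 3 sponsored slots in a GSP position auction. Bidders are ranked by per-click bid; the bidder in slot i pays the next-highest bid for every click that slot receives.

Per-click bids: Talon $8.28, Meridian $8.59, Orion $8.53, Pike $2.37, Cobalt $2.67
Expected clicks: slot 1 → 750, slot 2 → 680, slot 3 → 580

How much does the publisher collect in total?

Total revenue: $13576.50

Ranked by bid: $8.59 (Meridian) > $8.53 (Orion) > $8.28 (Talon) > $2.67 (Cobalt) > …
Slot 1: Meridian pays $8.53 × 750 = $6397.50
Slot 2: Orion pays $8.28 × 680 = $5630.40
Slot 3: Talon pays $2.67 × 580 = $1548.60
Total = $13576.50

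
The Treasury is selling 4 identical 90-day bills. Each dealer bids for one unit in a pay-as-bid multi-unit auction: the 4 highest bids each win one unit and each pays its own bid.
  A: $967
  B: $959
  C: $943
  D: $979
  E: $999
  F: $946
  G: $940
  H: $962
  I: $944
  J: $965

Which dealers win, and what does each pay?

Bids ranked high→low: 999 (E), 979 (D), 967 (A), 965 (J), 962 (H), 959 (B), …
Top 4: E, D, A, J.
Each winner pays its own bid: E $999, D $979, A $967, J $965.

E $999, D $979, A $967, J $965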